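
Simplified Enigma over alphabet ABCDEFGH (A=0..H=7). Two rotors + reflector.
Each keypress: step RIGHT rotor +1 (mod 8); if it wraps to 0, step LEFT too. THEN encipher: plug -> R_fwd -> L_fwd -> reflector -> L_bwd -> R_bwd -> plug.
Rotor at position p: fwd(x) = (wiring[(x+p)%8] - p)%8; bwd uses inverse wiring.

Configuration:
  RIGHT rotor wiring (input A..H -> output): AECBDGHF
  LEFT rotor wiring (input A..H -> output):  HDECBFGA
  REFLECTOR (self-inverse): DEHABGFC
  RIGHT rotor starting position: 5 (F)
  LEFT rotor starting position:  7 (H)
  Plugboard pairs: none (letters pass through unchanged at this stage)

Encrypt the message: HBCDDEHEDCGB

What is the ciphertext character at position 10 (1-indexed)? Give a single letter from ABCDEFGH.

Char 1 ('H'): step: R->6, L=7; H->plug->H->R->A->L->B->refl->E->L'->C->R'->C->plug->C
Char 2 ('B'): step: R->7, L=7; B->plug->B->R->B->L->A->refl->D->L'->E->R'->F->plug->F
Char 3 ('C'): step: R->0, L->0 (L advanced); C->plug->C->R->C->L->E->refl->B->L'->E->R'->B->plug->B
Char 4 ('D'): step: R->1, L=0; D->plug->D->R->C->L->E->refl->B->L'->E->R'->G->plug->G
Char 5 ('D'): step: R->2, L=0; D->plug->D->R->E->L->B->refl->E->L'->C->R'->H->plug->H
Char 6 ('E'): step: R->3, L=0; E->plug->E->R->C->L->E->refl->B->L'->E->R'->D->plug->D
Char 7 ('H'): step: R->4, L=0; H->plug->H->R->F->L->F->refl->G->L'->G->R'->G->plug->G
Char 8 ('E'): step: R->5, L=0; E->plug->E->R->H->L->A->refl->D->L'->B->R'->A->plug->A
Char 9 ('D'): step: R->6, L=0; D->plug->D->R->G->L->G->refl->F->L'->F->R'->G->plug->G
Char 10 ('C'): step: R->7, L=0; C->plug->C->R->F->L->F->refl->G->L'->G->R'->A->plug->A

A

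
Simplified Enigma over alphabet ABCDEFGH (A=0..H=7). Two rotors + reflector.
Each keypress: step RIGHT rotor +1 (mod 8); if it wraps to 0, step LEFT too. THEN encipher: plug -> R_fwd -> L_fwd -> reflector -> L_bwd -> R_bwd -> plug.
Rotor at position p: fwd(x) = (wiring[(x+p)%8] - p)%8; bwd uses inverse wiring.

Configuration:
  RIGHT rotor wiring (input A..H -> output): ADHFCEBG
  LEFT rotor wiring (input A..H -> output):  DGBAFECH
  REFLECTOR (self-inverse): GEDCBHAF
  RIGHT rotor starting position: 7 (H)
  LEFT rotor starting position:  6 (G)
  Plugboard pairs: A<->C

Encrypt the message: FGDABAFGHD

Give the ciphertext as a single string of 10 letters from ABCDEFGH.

Char 1 ('F'): step: R->0, L->7 (L advanced); F->plug->F->R->E->L->B->refl->E->L'->B->R'->G->plug->G
Char 2 ('G'): step: R->1, L=7; G->plug->G->R->F->L->G->refl->A->L'->A->R'->F->plug->F
Char 3 ('D'): step: R->2, L=7; D->plug->D->R->C->L->H->refl->F->L'->G->R'->G->plug->G
Char 4 ('A'): step: R->3, L=7; A->plug->C->R->B->L->E->refl->B->L'->E->R'->H->plug->H
Char 5 ('B'): step: R->4, L=7; B->plug->B->R->A->L->A->refl->G->L'->F->R'->C->plug->A
Char 6 ('A'): step: R->5, L=7; A->plug->C->R->B->L->E->refl->B->L'->E->R'->B->plug->B
Char 7 ('F'): step: R->6, L=7; F->plug->F->R->H->L->D->refl->C->L'->D->R'->A->plug->C
Char 8 ('G'): step: R->7, L=7; G->plug->G->R->F->L->G->refl->A->L'->A->R'->D->plug->D
Char 9 ('H'): step: R->0, L->0 (L advanced); H->plug->H->R->G->L->C->refl->D->L'->A->R'->A->plug->C
Char 10 ('D'): step: R->1, L=0; D->plug->D->R->B->L->G->refl->A->L'->D->R'->E->plug->E

Answer: GFGHABCDCE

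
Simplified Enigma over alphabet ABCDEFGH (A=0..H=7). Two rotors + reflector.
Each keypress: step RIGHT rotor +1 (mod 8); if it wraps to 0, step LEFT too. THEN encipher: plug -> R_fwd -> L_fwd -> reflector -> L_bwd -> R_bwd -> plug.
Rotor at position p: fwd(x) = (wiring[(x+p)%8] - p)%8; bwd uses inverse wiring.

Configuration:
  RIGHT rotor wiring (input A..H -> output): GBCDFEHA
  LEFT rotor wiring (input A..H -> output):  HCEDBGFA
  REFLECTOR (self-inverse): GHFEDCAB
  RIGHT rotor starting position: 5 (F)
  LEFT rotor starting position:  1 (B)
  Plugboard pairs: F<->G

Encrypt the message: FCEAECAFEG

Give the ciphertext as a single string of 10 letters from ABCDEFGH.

Answer: DEFGHBEHDH

Derivation:
Char 1 ('F'): step: R->6, L=1; F->plug->G->R->H->L->G->refl->A->L'->D->R'->D->plug->D
Char 2 ('C'): step: R->7, L=1; C->plug->C->R->C->L->C->refl->F->L'->E->R'->E->plug->E
Char 3 ('E'): step: R->0, L->2 (L advanced); E->plug->E->R->F->L->G->refl->A->L'->H->R'->G->plug->F
Char 4 ('A'): step: R->1, L=2; A->plug->A->R->A->L->C->refl->F->L'->G->R'->F->plug->G
Char 5 ('E'): step: R->2, L=2; E->plug->E->R->F->L->G->refl->A->L'->H->R'->H->plug->H
Char 6 ('C'): step: R->3, L=2; C->plug->C->R->B->L->B->refl->H->L'->C->R'->B->plug->B
Char 7 ('A'): step: R->4, L=2; A->plug->A->R->B->L->B->refl->H->L'->C->R'->E->plug->E
Char 8 ('F'): step: R->5, L=2; F->plug->G->R->G->L->F->refl->C->L'->A->R'->H->plug->H
Char 9 ('E'): step: R->6, L=2; E->plug->E->R->E->L->D->refl->E->L'->D->R'->D->plug->D
Char 10 ('G'): step: R->7, L=2; G->plug->F->R->G->L->F->refl->C->L'->A->R'->H->plug->H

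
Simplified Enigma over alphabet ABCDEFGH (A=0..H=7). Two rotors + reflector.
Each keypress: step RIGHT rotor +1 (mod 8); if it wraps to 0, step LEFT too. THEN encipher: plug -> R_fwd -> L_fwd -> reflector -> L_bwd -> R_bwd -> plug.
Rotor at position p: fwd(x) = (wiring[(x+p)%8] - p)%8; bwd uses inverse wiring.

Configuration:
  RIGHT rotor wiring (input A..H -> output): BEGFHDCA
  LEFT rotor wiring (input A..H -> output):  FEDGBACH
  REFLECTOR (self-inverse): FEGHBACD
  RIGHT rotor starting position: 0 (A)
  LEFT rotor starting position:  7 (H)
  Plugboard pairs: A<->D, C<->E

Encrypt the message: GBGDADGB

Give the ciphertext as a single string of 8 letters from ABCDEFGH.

Answer: EFCECFAD

Derivation:
Char 1 ('G'): step: R->1, L=7; G->plug->G->R->H->L->D->refl->H->L'->E->R'->C->plug->E
Char 2 ('B'): step: R->2, L=7; B->plug->B->R->D->L->E->refl->B->L'->G->R'->F->plug->F
Char 3 ('G'): step: R->3, L=7; G->plug->G->R->B->L->G->refl->C->L'->F->R'->E->plug->C
Char 4 ('D'): step: R->4, L=7; D->plug->A->R->D->L->E->refl->B->L'->G->R'->C->plug->E
Char 5 ('A'): step: R->5, L=7; A->plug->D->R->E->L->H->refl->D->L'->H->R'->E->plug->C
Char 6 ('D'): step: R->6, L=7; D->plug->A->R->E->L->H->refl->D->L'->H->R'->F->plug->F
Char 7 ('G'): step: R->7, L=7; G->plug->G->R->E->L->H->refl->D->L'->H->R'->D->plug->A
Char 8 ('B'): step: R->0, L->0 (L advanced); B->plug->B->R->E->L->B->refl->E->L'->B->R'->A->plug->D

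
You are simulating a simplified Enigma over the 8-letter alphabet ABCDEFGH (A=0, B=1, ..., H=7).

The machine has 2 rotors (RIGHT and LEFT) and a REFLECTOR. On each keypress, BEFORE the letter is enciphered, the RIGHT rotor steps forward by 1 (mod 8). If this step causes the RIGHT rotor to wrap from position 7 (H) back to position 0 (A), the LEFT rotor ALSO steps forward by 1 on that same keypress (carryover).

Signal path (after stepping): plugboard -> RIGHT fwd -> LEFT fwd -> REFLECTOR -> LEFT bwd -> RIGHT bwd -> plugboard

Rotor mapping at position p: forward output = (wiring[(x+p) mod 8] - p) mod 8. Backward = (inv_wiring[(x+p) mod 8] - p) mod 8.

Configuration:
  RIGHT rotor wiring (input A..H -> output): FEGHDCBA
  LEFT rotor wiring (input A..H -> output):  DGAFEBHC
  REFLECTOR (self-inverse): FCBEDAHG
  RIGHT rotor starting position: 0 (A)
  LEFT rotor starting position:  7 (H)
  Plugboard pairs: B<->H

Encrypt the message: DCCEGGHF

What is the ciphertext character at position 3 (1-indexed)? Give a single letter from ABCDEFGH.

Char 1 ('D'): step: R->1, L=7; D->plug->D->R->C->L->H->refl->G->L'->E->R'->H->plug->B
Char 2 ('C'): step: R->2, L=7; C->plug->C->R->B->L->E->refl->D->L'->A->R'->D->plug->D
Char 3 ('C'): step: R->3, L=7; C->plug->C->R->H->L->A->refl->F->L'->F->R'->E->plug->E

E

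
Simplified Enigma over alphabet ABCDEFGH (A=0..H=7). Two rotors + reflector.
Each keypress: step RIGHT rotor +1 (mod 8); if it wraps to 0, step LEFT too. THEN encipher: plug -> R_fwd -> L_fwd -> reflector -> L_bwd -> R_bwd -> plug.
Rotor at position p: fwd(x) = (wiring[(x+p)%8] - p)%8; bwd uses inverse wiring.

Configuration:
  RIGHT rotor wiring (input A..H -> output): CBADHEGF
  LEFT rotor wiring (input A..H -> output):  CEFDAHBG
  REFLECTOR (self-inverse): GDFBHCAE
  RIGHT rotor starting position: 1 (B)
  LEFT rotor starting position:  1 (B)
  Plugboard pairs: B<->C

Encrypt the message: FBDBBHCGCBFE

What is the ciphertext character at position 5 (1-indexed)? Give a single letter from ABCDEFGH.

Char 1 ('F'): step: R->2, L=1; F->plug->F->R->D->L->H->refl->E->L'->B->R'->B->plug->C
Char 2 ('B'): step: R->3, L=1; B->plug->C->R->B->L->E->refl->H->L'->D->R'->D->plug->D
Char 3 ('D'): step: R->4, L=1; D->plug->D->R->B->L->E->refl->H->L'->D->R'->A->plug->A
Char 4 ('B'): step: R->5, L=1; B->plug->C->R->A->L->D->refl->B->L'->H->R'->A->plug->A
Char 5 ('B'): step: R->6, L=1; B->plug->C->R->E->L->G->refl->A->L'->F->R'->F->plug->F

F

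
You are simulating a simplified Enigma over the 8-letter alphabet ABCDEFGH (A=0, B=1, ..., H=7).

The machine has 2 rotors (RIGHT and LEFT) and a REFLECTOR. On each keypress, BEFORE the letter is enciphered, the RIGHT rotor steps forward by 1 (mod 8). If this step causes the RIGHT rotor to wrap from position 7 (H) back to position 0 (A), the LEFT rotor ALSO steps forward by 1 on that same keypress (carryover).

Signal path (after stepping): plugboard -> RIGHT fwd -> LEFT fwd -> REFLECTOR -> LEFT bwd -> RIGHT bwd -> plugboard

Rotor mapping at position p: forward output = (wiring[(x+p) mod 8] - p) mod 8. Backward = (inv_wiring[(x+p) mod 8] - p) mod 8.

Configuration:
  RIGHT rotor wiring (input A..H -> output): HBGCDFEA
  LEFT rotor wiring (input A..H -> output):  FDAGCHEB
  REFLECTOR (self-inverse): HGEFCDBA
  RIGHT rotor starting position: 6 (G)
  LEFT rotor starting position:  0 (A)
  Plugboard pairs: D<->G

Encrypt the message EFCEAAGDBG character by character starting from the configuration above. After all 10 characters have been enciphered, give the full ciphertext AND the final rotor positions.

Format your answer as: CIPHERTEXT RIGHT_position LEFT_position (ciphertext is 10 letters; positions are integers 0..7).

Char 1 ('E'): step: R->7, L=0; E->plug->E->R->D->L->G->refl->B->L'->H->R'->D->plug->G
Char 2 ('F'): step: R->0, L->1 (L advanced); F->plug->F->R->F->L->D->refl->F->L'->C->R'->D->plug->G
Char 3 ('C'): step: R->1, L=1; C->plug->C->R->B->L->H->refl->A->L'->G->R'->H->plug->H
Char 4 ('E'): step: R->2, L=1; E->plug->E->R->C->L->F->refl->D->L'->F->R'->G->plug->D
Char 5 ('A'): step: R->3, L=1; A->plug->A->R->H->L->E->refl->C->L'->A->R'->B->plug->B
Char 6 ('A'): step: R->4, L=1; A->plug->A->R->H->L->E->refl->C->L'->A->R'->C->plug->C
Char 7 ('G'): step: R->5, L=1; G->plug->D->R->C->L->F->refl->D->L'->F->R'->G->plug->D
Char 8 ('D'): step: R->6, L=1; D->plug->G->R->F->L->D->refl->F->L'->C->R'->B->plug->B
Char 9 ('B'): step: R->7, L=1; B->plug->B->R->A->L->C->refl->E->L'->H->R'->D->plug->G
Char 10 ('G'): step: R->0, L->2 (L advanced); G->plug->D->R->C->L->A->refl->H->L'->F->R'->F->plug->F
Final: ciphertext=GGHDBCDBGF, RIGHT=0, LEFT=2

Answer: GGHDBCDBGF 0 2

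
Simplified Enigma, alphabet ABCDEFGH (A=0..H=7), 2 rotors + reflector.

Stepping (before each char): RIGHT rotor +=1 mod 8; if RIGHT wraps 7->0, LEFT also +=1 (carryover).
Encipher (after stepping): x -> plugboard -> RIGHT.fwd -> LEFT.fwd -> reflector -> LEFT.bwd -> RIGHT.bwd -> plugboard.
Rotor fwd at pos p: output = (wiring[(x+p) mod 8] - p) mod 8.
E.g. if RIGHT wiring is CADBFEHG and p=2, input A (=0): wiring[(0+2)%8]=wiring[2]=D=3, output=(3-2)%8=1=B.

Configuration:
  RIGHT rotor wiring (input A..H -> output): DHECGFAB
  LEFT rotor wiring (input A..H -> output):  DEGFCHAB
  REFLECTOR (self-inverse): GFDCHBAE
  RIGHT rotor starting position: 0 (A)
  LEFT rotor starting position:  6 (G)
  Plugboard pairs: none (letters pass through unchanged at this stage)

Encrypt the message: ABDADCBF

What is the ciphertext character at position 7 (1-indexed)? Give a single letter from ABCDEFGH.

Char 1 ('A'): step: R->1, L=6; A->plug->A->R->G->L->E->refl->H->L'->F->R'->D->plug->D
Char 2 ('B'): step: R->2, L=6; B->plug->B->R->A->L->C->refl->D->L'->B->R'->G->plug->G
Char 3 ('D'): step: R->3, L=6; D->plug->D->R->F->L->H->refl->E->L'->G->R'->E->plug->E
Char 4 ('A'): step: R->4, L=6; A->plug->A->R->C->L->F->refl->B->L'->H->R'->E->plug->E
Char 5 ('D'): step: R->5, L=6; D->plug->D->R->G->L->E->refl->H->L'->F->R'->G->plug->G
Char 6 ('C'): step: R->6, L=6; C->plug->C->R->F->L->H->refl->E->L'->G->R'->E->plug->E
Char 7 ('B'): step: R->7, L=6; B->plug->B->R->E->L->A->refl->G->L'->D->R'->E->plug->E

E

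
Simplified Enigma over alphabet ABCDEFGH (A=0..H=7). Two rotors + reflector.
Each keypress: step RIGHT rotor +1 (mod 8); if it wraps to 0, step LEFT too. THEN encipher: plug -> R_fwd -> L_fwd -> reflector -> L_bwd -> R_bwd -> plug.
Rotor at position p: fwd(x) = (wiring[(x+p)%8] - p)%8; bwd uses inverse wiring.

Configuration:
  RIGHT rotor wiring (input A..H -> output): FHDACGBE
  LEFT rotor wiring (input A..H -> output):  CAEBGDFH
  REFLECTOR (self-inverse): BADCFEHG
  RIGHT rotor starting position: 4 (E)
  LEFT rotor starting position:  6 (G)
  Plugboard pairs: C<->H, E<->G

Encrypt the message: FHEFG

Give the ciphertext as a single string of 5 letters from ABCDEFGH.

Answer: AFCHH

Derivation:
Char 1 ('F'): step: R->5, L=6; F->plug->F->R->G->L->A->refl->B->L'->B->R'->A->plug->A
Char 2 ('H'): step: R->6, L=6; H->plug->C->R->H->L->F->refl->E->L'->C->R'->F->plug->F
Char 3 ('E'): step: R->7, L=6; E->plug->G->R->H->L->F->refl->E->L'->C->R'->H->plug->C
Char 4 ('F'): step: R->0, L->7 (L advanced); F->plug->F->R->G->L->E->refl->F->L'->D->R'->C->plug->H
Char 5 ('G'): step: R->1, L=7; G->plug->E->R->F->L->H->refl->G->L'->H->R'->C->plug->H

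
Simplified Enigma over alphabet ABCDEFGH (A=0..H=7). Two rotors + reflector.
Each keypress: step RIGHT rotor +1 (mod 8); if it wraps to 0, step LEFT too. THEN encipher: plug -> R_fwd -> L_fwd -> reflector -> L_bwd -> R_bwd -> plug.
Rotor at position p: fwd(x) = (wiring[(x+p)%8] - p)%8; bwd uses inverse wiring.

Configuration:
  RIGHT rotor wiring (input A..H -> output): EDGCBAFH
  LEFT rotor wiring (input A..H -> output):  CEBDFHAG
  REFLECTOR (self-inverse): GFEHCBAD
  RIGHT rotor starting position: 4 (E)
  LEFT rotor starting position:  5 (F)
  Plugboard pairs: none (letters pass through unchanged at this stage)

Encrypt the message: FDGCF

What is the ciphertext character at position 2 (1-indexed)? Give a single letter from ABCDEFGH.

Char 1 ('F'): step: R->5, L=5; F->plug->F->R->B->L->D->refl->H->L'->E->R'->H->plug->H
Char 2 ('D'): step: R->6, L=5; D->plug->D->R->F->L->E->refl->C->L'->A->R'->E->plug->E

E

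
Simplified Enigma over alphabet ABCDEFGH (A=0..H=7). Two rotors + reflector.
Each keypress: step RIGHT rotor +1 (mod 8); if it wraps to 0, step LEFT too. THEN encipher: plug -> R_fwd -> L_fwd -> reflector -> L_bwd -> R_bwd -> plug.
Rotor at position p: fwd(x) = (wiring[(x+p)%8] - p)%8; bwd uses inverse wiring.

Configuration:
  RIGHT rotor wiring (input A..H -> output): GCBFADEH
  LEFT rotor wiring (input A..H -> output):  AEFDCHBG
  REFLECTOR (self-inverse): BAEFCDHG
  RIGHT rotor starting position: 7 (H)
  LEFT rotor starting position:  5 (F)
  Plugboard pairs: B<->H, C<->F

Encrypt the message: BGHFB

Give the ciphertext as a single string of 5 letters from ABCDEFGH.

Answer: FEGHH

Derivation:
Char 1 ('B'): step: R->0, L->6 (L advanced); B->plug->H->R->H->L->B->refl->A->L'->B->R'->C->plug->F
Char 2 ('G'): step: R->1, L=6; G->plug->G->R->G->L->E->refl->C->L'->C->R'->E->plug->E
Char 3 ('H'): step: R->2, L=6; H->plug->B->R->D->L->G->refl->H->L'->E->R'->G->plug->G
Char 4 ('F'): step: R->3, L=6; F->plug->C->R->A->L->D->refl->F->L'->F->R'->B->plug->H
Char 5 ('B'): step: R->4, L=6; B->plug->H->R->B->L->A->refl->B->L'->H->R'->B->plug->H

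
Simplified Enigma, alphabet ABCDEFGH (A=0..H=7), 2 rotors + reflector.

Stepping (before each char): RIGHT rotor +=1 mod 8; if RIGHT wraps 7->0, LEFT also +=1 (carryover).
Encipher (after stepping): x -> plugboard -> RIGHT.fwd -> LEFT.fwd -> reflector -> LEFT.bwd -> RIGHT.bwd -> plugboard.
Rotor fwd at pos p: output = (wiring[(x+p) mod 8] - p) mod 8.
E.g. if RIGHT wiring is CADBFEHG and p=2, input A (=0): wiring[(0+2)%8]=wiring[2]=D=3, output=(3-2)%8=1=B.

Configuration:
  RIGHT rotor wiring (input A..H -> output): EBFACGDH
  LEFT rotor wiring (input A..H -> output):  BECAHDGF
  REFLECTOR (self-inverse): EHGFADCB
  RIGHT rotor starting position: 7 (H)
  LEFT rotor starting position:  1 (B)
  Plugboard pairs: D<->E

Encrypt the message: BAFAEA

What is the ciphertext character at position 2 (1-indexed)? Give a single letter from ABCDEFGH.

Char 1 ('B'): step: R->0, L->2 (L advanced); B->plug->B->R->B->L->G->refl->C->L'->H->R'->H->plug->H
Char 2 ('A'): step: R->1, L=2; A->plug->A->R->A->L->A->refl->E->L'->E->R'->B->plug->B

B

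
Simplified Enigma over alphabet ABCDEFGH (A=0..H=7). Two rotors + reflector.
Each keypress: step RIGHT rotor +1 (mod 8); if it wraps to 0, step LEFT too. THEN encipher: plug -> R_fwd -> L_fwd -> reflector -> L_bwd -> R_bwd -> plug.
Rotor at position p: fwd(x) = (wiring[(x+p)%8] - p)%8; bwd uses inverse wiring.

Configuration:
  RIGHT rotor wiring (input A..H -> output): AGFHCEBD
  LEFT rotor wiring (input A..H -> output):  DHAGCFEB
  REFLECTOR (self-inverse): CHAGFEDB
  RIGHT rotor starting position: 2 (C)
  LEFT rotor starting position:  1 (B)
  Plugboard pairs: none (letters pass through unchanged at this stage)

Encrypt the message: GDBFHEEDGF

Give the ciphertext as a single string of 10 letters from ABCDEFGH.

Answer: CAGAAFFHEE

Derivation:
Char 1 ('G'): step: R->3, L=1; G->plug->G->R->D->L->B->refl->H->L'->B->R'->C->plug->C
Char 2 ('D'): step: R->4, L=1; D->plug->D->R->H->L->C->refl->A->L'->G->R'->A->plug->A
Char 3 ('B'): step: R->5, L=1; B->plug->B->R->E->L->E->refl->F->L'->C->R'->G->plug->G
Char 4 ('F'): step: R->6, L=1; F->plug->F->R->B->L->H->refl->B->L'->D->R'->A->plug->A
Char 5 ('H'): step: R->7, L=1; H->plug->H->R->C->L->F->refl->E->L'->E->R'->A->plug->A
Char 6 ('E'): step: R->0, L->2 (L advanced); E->plug->E->R->C->L->A->refl->C->L'->E->R'->F->plug->F
Char 7 ('E'): step: R->1, L=2; E->plug->E->R->D->L->D->refl->G->L'->A->R'->F->plug->F
Char 8 ('D'): step: R->2, L=2; D->plug->D->R->C->L->A->refl->C->L'->E->R'->H->plug->H
Char 9 ('G'): step: R->3, L=2; G->plug->G->R->D->L->D->refl->G->L'->A->R'->E->plug->E
Char 10 ('F'): step: R->4, L=2; F->plug->F->R->C->L->A->refl->C->L'->E->R'->E->plug->E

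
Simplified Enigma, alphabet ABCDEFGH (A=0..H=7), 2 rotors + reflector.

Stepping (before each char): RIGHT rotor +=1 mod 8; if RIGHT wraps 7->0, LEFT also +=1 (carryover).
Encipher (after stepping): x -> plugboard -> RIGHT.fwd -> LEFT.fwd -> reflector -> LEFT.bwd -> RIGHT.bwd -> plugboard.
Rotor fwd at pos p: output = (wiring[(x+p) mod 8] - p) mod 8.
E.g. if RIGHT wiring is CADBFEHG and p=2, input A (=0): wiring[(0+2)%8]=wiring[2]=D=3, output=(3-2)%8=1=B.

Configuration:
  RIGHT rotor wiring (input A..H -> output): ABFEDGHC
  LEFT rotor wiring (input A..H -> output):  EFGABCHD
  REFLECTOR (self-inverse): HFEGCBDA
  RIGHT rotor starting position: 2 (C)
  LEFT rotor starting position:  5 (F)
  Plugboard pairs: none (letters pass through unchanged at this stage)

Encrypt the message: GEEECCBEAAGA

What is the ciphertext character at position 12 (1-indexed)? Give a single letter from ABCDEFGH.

Char 1 ('G'): step: R->3, L=5; G->plug->G->R->G->L->D->refl->G->L'->C->R'->H->plug->H
Char 2 ('E'): step: R->4, L=5; E->plug->E->R->E->L->A->refl->H->L'->D->R'->C->plug->C
Char 3 ('E'): step: R->5, L=5; E->plug->E->R->E->L->A->refl->H->L'->D->R'->D->plug->D
Char 4 ('E'): step: R->6, L=5; E->plug->E->R->H->L->E->refl->C->L'->B->R'->A->plug->A
Char 5 ('C'): step: R->7, L=5; C->plug->C->R->C->L->G->refl->D->L'->G->R'->D->plug->D
Char 6 ('C'): step: R->0, L->6 (L advanced); C->plug->C->R->F->L->C->refl->E->L'->H->R'->G->plug->G
Char 7 ('B'): step: R->1, L=6; B->plug->B->R->E->L->A->refl->H->L'->D->R'->C->plug->C
Char 8 ('E'): step: R->2, L=6; E->plug->E->R->F->L->C->refl->E->L'->H->R'->H->plug->H
Char 9 ('A'): step: R->3, L=6; A->plug->A->R->B->L->F->refl->B->L'->A->R'->B->plug->B
Char 10 ('A'): step: R->4, L=6; A->plug->A->R->H->L->E->refl->C->L'->F->R'->F->plug->F
Char 11 ('G'): step: R->5, L=6; G->plug->G->R->H->L->E->refl->C->L'->F->R'->C->plug->C
Char 12 ('A'): step: R->6, L=6; A->plug->A->R->B->L->F->refl->B->L'->A->R'->H->plug->H

H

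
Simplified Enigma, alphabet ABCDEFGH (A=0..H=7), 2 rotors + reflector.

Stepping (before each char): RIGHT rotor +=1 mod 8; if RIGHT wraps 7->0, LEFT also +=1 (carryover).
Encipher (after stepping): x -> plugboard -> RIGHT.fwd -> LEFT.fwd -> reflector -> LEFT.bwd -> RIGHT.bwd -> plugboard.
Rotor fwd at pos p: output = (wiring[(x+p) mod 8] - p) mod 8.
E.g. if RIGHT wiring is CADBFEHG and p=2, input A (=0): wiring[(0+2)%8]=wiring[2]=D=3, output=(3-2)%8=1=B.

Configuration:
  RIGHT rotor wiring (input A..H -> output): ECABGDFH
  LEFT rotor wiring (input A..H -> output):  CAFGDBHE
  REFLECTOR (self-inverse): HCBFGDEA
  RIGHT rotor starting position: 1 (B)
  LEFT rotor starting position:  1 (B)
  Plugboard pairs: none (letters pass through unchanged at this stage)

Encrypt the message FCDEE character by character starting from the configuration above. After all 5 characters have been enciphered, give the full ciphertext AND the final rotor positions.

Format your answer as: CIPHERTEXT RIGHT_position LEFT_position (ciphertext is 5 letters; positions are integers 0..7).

Char 1 ('F'): step: R->2, L=1; F->plug->F->R->F->L->G->refl->E->L'->B->R'->D->plug->D
Char 2 ('C'): step: R->3, L=1; C->plug->C->R->A->L->H->refl->A->L'->E->R'->E->plug->E
Char 3 ('D'): step: R->4, L=1; D->plug->D->R->D->L->C->refl->B->L'->H->R'->B->plug->B
Char 4 ('E'): step: R->5, L=1; E->plug->E->R->F->L->G->refl->E->L'->B->R'->H->plug->H
Char 5 ('E'): step: R->6, L=1; E->plug->E->R->C->L->F->refl->D->L'->G->R'->C->plug->C
Final: ciphertext=DEBHC, RIGHT=6, LEFT=1

Answer: DEBHC 6 1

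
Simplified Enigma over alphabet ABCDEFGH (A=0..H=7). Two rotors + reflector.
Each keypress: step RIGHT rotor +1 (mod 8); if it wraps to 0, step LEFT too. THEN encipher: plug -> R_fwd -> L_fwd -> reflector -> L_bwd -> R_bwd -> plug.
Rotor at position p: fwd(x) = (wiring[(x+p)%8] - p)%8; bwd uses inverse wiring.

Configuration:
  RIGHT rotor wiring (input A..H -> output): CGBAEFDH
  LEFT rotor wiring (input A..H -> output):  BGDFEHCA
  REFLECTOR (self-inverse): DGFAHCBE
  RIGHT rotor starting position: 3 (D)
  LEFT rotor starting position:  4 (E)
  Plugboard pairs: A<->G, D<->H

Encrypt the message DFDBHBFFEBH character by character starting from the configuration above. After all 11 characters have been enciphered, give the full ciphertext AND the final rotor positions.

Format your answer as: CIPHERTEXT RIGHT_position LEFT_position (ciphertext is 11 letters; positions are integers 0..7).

Char 1 ('D'): step: R->4, L=4; D->plug->H->R->E->L->F->refl->C->L'->F->R'->G->plug->A
Char 2 ('F'): step: R->5, L=4; F->plug->F->R->E->L->F->refl->C->L'->F->R'->D->plug->H
Char 3 ('D'): step: R->6, L=4; D->plug->H->R->H->L->B->refl->G->L'->C->R'->F->plug->F
Char 4 ('B'): step: R->7, L=4; B->plug->B->R->D->L->E->refl->H->L'->G->R'->G->plug->A
Char 5 ('H'): step: R->0, L->5 (L advanced); H->plug->D->R->A->L->C->refl->F->L'->B->R'->C->plug->C
Char 6 ('B'): step: R->1, L=5; B->plug->B->R->A->L->C->refl->F->L'->B->R'->H->plug->D
Char 7 ('F'): step: R->2, L=5; F->plug->F->R->F->L->G->refl->B->L'->E->R'->H->plug->D
Char 8 ('F'): step: R->3, L=5; F->plug->F->R->H->L->H->refl->E->L'->D->R'->G->plug->A
Char 9 ('E'): step: R->4, L=5; E->plug->E->R->G->L->A->refl->D->L'->C->R'->F->plug->F
Char 10 ('B'): step: R->5, L=5; B->plug->B->R->G->L->A->refl->D->L'->C->R'->C->plug->C
Char 11 ('H'): step: R->6, L=5; H->plug->D->R->A->L->C->refl->F->L'->B->R'->B->plug->B
Final: ciphertext=AHFACDDAFCB, RIGHT=6, LEFT=5

Answer: AHFACDDAFCB 6 5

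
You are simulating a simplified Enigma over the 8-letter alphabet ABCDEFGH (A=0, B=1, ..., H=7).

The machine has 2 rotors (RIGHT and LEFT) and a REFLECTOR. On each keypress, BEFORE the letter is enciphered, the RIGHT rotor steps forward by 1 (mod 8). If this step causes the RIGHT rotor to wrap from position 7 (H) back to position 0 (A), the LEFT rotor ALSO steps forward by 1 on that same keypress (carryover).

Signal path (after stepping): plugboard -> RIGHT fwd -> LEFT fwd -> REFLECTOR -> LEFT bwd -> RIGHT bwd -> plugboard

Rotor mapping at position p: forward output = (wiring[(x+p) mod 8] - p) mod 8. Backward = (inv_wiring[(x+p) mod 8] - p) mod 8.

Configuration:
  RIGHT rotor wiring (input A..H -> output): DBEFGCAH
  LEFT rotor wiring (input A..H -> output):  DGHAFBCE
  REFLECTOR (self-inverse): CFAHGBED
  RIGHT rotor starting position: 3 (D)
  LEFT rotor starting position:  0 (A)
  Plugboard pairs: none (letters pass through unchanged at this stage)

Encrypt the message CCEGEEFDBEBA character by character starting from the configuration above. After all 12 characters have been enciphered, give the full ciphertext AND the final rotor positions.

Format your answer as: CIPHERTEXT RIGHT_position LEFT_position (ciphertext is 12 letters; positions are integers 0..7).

Answer: FGDEFBDFAFDD 7 1

Derivation:
Char 1 ('C'): step: R->4, L=0; C->plug->C->R->E->L->F->refl->B->L'->F->R'->F->plug->F
Char 2 ('C'): step: R->5, L=0; C->plug->C->R->C->L->H->refl->D->L'->A->R'->G->plug->G
Char 3 ('E'): step: R->6, L=0; E->plug->E->R->G->L->C->refl->A->L'->D->R'->D->plug->D
Char 4 ('G'): step: R->7, L=0; G->plug->G->R->D->L->A->refl->C->L'->G->R'->E->plug->E
Char 5 ('E'): step: R->0, L->1 (L advanced); E->plug->E->R->G->L->D->refl->H->L'->C->R'->F->plug->F
Char 6 ('E'): step: R->1, L=1; E->plug->E->R->B->L->G->refl->E->L'->D->R'->B->plug->B
Char 7 ('F'): step: R->2, L=1; F->plug->F->R->F->L->B->refl->F->L'->A->R'->D->plug->D
Char 8 ('D'): step: R->3, L=1; D->plug->D->R->F->L->B->refl->F->L'->A->R'->F->plug->F
Char 9 ('B'): step: R->4, L=1; B->plug->B->R->G->L->D->refl->H->L'->C->R'->A->plug->A
Char 10 ('E'): step: R->5, L=1; E->plug->E->R->E->L->A->refl->C->L'->H->R'->F->plug->F
Char 11 ('B'): step: R->6, L=1; B->plug->B->R->B->L->G->refl->E->L'->D->R'->D->plug->D
Char 12 ('A'): step: R->7, L=1; A->plug->A->R->A->L->F->refl->B->L'->F->R'->D->plug->D
Final: ciphertext=FGDEFBDFAFDD, RIGHT=7, LEFT=1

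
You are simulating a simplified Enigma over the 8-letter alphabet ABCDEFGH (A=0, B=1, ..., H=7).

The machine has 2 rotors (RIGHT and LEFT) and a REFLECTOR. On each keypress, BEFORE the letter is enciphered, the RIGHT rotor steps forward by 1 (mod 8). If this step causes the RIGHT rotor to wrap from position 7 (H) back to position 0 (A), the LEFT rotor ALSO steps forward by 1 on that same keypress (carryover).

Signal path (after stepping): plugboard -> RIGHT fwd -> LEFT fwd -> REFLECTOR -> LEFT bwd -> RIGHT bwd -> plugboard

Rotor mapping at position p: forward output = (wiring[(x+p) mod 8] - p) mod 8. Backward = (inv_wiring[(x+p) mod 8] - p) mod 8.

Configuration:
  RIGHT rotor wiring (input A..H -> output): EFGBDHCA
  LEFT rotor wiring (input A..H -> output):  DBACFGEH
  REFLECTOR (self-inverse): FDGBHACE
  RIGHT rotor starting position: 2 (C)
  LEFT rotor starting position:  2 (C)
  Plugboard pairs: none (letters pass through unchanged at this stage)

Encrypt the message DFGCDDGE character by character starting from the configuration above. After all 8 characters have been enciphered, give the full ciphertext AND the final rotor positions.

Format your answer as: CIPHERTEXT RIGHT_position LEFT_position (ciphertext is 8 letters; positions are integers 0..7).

Char 1 ('D'): step: R->3, L=2; D->plug->D->R->H->L->H->refl->E->L'->D->R'->H->plug->H
Char 2 ('F'): step: R->4, L=2; F->plug->F->R->B->L->A->refl->F->L'->F->R'->H->plug->H
Char 3 ('G'): step: R->5, L=2; G->plug->G->R->E->L->C->refl->G->L'->A->R'->E->plug->E
Char 4 ('C'): step: R->6, L=2; C->plug->C->R->G->L->B->refl->D->L'->C->R'->B->plug->B
Char 5 ('D'): step: R->7, L=2; D->plug->D->R->H->L->H->refl->E->L'->D->R'->H->plug->H
Char 6 ('D'): step: R->0, L->3 (L advanced); D->plug->D->R->B->L->C->refl->G->L'->G->R'->C->plug->C
Char 7 ('G'): step: R->1, L=3; G->plug->G->R->H->L->F->refl->A->L'->F->R'->B->plug->B
Char 8 ('E'): step: R->2, L=3; E->plug->E->R->A->L->H->refl->E->L'->E->R'->A->plug->A
Final: ciphertext=HHEBHCBA, RIGHT=2, LEFT=3

Answer: HHEBHCBA 2 3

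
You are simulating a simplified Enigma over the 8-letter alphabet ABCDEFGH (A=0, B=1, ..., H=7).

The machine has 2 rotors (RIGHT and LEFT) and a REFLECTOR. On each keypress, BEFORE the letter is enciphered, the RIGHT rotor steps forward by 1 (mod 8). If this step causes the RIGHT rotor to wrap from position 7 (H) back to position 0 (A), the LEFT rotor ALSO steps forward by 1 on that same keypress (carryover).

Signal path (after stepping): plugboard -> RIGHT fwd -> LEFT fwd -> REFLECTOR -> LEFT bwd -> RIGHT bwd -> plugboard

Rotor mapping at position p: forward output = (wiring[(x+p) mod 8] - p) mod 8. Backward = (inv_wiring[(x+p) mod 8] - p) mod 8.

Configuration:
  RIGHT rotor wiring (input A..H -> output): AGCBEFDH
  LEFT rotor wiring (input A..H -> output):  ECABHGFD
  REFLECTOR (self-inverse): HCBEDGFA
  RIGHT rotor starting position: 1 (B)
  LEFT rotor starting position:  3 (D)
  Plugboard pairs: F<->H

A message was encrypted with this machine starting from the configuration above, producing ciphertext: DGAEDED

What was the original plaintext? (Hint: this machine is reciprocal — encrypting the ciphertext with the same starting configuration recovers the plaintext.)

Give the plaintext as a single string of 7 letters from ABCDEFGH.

Char 1 ('D'): step: R->2, L=3; D->plug->D->R->D->L->C->refl->B->L'->F->R'->F->plug->H
Char 2 ('G'): step: R->3, L=3; G->plug->G->R->D->L->C->refl->B->L'->F->R'->F->plug->H
Char 3 ('A'): step: R->4, L=3; A->plug->A->R->A->L->G->refl->F->L'->H->R'->C->plug->C
Char 4 ('E'): step: R->5, L=3; E->plug->E->R->B->L->E->refl->D->L'->C->R'->C->plug->C
Char 5 ('D'): step: R->6, L=3; D->plug->D->R->A->L->G->refl->F->L'->H->R'->H->plug->F
Char 6 ('E'): step: R->7, L=3; E->plug->E->R->C->L->D->refl->E->L'->B->R'->B->plug->B
Char 7 ('D'): step: R->0, L->4 (L advanced); D->plug->D->R->B->L->C->refl->B->L'->C->R'->C->plug->C

Answer: HHCCFBC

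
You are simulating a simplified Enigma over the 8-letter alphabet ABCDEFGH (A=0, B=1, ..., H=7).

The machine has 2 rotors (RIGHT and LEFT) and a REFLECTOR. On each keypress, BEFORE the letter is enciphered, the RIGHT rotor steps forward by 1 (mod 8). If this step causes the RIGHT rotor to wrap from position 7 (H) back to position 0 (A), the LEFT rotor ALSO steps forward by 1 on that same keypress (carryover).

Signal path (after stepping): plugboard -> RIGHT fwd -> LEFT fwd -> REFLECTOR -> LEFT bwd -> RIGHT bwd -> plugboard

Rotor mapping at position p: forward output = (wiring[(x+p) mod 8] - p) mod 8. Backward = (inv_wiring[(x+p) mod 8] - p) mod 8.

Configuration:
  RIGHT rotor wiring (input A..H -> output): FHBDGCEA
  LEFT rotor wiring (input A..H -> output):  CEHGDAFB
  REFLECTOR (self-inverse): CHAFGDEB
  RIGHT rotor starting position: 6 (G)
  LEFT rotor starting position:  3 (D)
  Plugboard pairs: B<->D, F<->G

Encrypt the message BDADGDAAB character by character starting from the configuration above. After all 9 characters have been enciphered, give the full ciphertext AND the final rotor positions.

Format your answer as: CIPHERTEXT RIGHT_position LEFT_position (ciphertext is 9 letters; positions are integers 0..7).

Answer: CAGCAGDEC 7 4

Derivation:
Char 1 ('B'): step: R->7, L=3; B->plug->D->R->C->L->F->refl->D->L'->A->R'->C->plug->C
Char 2 ('D'): step: R->0, L->4 (L advanced); D->plug->B->R->H->L->C->refl->A->L'->F->R'->A->plug->A
Char 3 ('A'): step: R->1, L=4; A->plug->A->R->G->L->D->refl->F->L'->D->R'->F->plug->G
Char 4 ('D'): step: R->2, L=4; D->plug->B->R->B->L->E->refl->G->L'->E->R'->C->plug->C
Char 5 ('G'): step: R->3, L=4; G->plug->F->R->C->L->B->refl->H->L'->A->R'->A->plug->A
Char 6 ('D'): step: R->4, L=4; D->plug->B->R->G->L->D->refl->F->L'->D->R'->F->plug->G
Char 7 ('A'): step: R->5, L=4; A->plug->A->R->F->L->A->refl->C->L'->H->R'->B->plug->D
Char 8 ('A'): step: R->6, L=4; A->plug->A->R->G->L->D->refl->F->L'->D->R'->E->plug->E
Char 9 ('B'): step: R->7, L=4; B->plug->D->R->C->L->B->refl->H->L'->A->R'->C->plug->C
Final: ciphertext=CAGCAGDEC, RIGHT=7, LEFT=4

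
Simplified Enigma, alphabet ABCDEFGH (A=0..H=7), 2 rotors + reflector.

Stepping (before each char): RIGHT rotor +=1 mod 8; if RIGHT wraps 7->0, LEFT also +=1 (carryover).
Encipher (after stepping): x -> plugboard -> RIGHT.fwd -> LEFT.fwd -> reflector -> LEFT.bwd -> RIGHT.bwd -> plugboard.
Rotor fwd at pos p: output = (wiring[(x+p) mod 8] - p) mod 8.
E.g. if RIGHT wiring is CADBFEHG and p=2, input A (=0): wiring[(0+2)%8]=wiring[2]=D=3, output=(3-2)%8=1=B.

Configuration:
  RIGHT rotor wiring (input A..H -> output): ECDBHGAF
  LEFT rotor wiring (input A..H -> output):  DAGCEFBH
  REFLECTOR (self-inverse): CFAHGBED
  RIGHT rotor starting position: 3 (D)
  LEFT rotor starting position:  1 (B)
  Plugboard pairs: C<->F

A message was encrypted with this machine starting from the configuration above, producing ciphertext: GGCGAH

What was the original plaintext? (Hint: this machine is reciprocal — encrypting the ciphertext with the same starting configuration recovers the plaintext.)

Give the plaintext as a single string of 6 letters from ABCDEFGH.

Char 1 ('G'): step: R->4, L=1; G->plug->G->R->H->L->C->refl->A->L'->F->R'->H->plug->H
Char 2 ('G'): step: R->5, L=1; G->plug->G->R->E->L->E->refl->G->L'->G->R'->F->plug->C
Char 3 ('C'): step: R->6, L=1; C->plug->F->R->D->L->D->refl->H->L'->A->R'->H->plug->H
Char 4 ('G'): step: R->7, L=1; G->plug->G->R->H->L->C->refl->A->L'->F->R'->B->plug->B
Char 5 ('A'): step: R->0, L->2 (L advanced); A->plug->A->R->E->L->H->refl->D->L'->D->R'->C->plug->F
Char 6 ('H'): step: R->1, L=2; H->plug->H->R->D->L->D->refl->H->L'->E->R'->G->plug->G

Answer: HCHBFG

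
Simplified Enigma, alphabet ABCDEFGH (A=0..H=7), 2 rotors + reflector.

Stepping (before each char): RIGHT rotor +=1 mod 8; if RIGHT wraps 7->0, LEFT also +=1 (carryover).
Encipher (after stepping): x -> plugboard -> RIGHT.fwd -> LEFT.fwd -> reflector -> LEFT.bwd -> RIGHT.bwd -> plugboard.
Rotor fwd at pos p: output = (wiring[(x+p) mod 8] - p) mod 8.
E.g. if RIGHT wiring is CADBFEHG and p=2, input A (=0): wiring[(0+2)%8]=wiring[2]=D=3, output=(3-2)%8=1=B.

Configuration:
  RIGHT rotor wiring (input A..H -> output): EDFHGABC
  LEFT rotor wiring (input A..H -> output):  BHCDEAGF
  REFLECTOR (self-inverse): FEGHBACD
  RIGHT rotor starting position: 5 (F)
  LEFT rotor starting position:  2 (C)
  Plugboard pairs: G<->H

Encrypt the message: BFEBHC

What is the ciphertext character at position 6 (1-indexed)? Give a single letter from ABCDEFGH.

Char 1 ('B'): step: R->6, L=2; B->plug->B->R->E->L->E->refl->B->L'->B->R'->F->plug->F
Char 2 ('F'): step: R->7, L=2; F->plug->F->R->H->L->F->refl->A->L'->A->R'->E->plug->E
Char 3 ('E'): step: R->0, L->3 (L advanced); E->plug->E->R->G->L->E->refl->B->L'->B->R'->G->plug->H
Char 4 ('B'): step: R->1, L=3; B->plug->B->R->E->L->C->refl->G->L'->F->R'->D->plug->D
Char 5 ('H'): step: R->2, L=3; H->plug->G->R->C->L->F->refl->A->L'->A->R'->F->plug->F
Char 6 ('C'): step: R->3, L=3; C->plug->C->R->F->L->G->refl->C->L'->E->R'->A->plug->A

A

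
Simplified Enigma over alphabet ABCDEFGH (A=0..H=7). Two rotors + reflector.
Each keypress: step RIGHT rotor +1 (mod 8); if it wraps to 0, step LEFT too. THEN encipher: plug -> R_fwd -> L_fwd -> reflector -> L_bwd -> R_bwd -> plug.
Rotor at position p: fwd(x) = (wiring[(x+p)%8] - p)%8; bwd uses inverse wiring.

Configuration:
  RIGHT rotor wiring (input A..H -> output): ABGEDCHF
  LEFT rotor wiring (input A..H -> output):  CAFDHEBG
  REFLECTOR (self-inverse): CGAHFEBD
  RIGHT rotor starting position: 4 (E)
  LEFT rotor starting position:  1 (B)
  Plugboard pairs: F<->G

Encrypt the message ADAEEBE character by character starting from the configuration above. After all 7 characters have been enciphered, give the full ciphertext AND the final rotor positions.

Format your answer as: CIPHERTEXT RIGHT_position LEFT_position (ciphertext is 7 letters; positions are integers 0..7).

Char 1 ('A'): step: R->5, L=1; A->plug->A->R->F->L->A->refl->C->L'->C->R'->B->plug->B
Char 2 ('D'): step: R->6, L=1; D->plug->D->R->D->L->G->refl->B->L'->H->R'->B->plug->B
Char 3 ('A'): step: R->7, L=1; A->plug->A->R->G->L->F->refl->E->L'->B->R'->B->plug->B
Char 4 ('E'): step: R->0, L->2 (L advanced); E->plug->E->R->D->L->C->refl->A->L'->G->R'->C->plug->C
Char 5 ('E'): step: R->1, L=2; E->plug->E->R->B->L->B->refl->G->L'->H->R'->H->plug->H
Char 6 ('B'): step: R->2, L=2; B->plug->B->R->C->L->F->refl->E->L'->F->R'->E->plug->E
Char 7 ('E'): step: R->3, L=2; E->plug->E->R->C->L->F->refl->E->L'->F->R'->F->plug->G
Final: ciphertext=BBBCHEG, RIGHT=3, LEFT=2

Answer: BBBCHEG 3 2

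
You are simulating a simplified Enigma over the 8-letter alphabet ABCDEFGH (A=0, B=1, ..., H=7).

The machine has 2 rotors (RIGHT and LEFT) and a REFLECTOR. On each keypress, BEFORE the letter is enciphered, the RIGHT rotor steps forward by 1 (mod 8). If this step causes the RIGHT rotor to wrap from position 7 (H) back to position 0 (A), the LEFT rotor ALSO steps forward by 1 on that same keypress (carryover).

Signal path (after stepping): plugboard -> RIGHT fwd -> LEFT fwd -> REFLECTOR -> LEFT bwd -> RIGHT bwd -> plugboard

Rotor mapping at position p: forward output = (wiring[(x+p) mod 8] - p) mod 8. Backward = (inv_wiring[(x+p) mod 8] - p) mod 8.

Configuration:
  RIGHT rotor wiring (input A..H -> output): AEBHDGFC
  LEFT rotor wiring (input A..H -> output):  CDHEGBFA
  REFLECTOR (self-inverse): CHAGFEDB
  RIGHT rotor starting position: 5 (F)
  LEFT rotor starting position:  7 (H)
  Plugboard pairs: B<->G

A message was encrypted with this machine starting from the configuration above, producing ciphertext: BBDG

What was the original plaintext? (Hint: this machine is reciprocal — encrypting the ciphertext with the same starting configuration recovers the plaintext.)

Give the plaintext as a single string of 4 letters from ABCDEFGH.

Char 1 ('B'): step: R->6, L=7; B->plug->G->R->F->L->H->refl->B->L'->A->R'->H->plug->H
Char 2 ('B'): step: R->7, L=7; B->plug->G->R->H->L->G->refl->D->L'->B->R'->B->plug->G
Char 3 ('D'): step: R->0, L->0 (L advanced); D->plug->D->R->H->L->A->refl->C->L'->A->R'->A->plug->A
Char 4 ('G'): step: R->1, L=0; G->plug->B->R->A->L->C->refl->A->L'->H->R'->H->plug->H

Answer: HGAH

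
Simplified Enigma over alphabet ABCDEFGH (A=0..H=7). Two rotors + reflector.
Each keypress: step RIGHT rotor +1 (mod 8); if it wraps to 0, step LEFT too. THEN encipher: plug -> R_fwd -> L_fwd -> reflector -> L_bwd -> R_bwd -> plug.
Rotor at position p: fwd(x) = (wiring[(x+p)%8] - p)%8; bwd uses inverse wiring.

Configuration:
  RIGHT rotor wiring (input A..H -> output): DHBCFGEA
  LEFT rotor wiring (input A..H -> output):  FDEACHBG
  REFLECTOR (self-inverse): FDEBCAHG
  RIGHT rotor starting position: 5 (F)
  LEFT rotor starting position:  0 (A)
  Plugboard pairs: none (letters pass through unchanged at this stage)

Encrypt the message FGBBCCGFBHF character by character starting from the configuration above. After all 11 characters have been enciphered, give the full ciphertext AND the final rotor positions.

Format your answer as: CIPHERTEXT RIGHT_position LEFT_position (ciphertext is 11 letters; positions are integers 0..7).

Char 1 ('F'): step: R->6, L=0; F->plug->F->R->E->L->C->refl->E->L'->C->R'->B->plug->B
Char 2 ('G'): step: R->7, L=0; G->plug->G->R->H->L->G->refl->H->L'->F->R'->H->plug->H
Char 3 ('B'): step: R->0, L->1 (L advanced); B->plug->B->R->H->L->E->refl->C->L'->A->R'->H->plug->H
Char 4 ('B'): step: R->1, L=1; B->plug->B->R->A->L->C->refl->E->L'->H->R'->G->plug->G
Char 5 ('C'): step: R->2, L=1; C->plug->C->R->D->L->B->refl->D->L'->B->R'->G->plug->G
Char 6 ('C'): step: R->3, L=1; C->plug->C->R->D->L->B->refl->D->L'->B->R'->D->plug->D
Char 7 ('G'): step: R->4, L=1; G->plug->G->R->F->L->A->refl->F->L'->G->R'->H->plug->H
Char 8 ('F'): step: R->5, L=1; F->plug->F->R->E->L->G->refl->H->L'->C->R'->E->plug->E
Char 9 ('B'): step: R->6, L=1; B->plug->B->R->C->L->H->refl->G->L'->E->R'->F->plug->F
Char 10 ('H'): step: R->7, L=1; H->plug->H->R->F->L->A->refl->F->L'->G->R'->F->plug->F
Char 11 ('F'): step: R->0, L->2 (L advanced); F->plug->F->R->G->L->D->refl->B->L'->H->R'->B->plug->B
Final: ciphertext=BHHGGDHEFFB, RIGHT=0, LEFT=2

Answer: BHHGGDHEFFB 0 2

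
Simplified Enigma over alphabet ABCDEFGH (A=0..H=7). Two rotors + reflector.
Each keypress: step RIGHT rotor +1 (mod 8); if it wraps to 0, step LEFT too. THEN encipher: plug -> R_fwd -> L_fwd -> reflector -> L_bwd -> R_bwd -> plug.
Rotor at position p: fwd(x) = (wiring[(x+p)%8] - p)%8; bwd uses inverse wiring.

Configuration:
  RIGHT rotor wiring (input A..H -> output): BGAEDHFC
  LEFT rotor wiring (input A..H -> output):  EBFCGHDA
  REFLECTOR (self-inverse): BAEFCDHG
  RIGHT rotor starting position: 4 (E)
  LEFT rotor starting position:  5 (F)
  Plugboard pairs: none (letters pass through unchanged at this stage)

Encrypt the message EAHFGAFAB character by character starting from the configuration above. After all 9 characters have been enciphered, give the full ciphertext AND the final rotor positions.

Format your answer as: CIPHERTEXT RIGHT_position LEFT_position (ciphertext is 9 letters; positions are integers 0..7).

Answer: FGBBAGEDF 5 6

Derivation:
Char 1 ('E'): step: R->5, L=5; E->plug->E->R->B->L->G->refl->H->L'->D->R'->F->plug->F
Char 2 ('A'): step: R->6, L=5; A->plug->A->R->H->L->B->refl->A->L'->F->R'->G->plug->G
Char 3 ('H'): step: R->7, L=5; H->plug->H->R->G->L->F->refl->D->L'->C->R'->B->plug->B
Char 4 ('F'): step: R->0, L->6 (L advanced); F->plug->F->R->H->L->B->refl->A->L'->G->R'->B->plug->B
Char 5 ('G'): step: R->1, L=6; G->plug->G->R->B->L->C->refl->E->L'->F->R'->A->plug->A
Char 6 ('A'): step: R->2, L=6; A->plug->A->R->G->L->A->refl->B->L'->H->R'->G->plug->G
Char 7 ('F'): step: R->3, L=6; F->plug->F->R->G->L->A->refl->B->L'->H->R'->E->plug->E
Char 8 ('A'): step: R->4, L=6; A->plug->A->R->H->L->B->refl->A->L'->G->R'->D->plug->D
Char 9 ('B'): step: R->5, L=6; B->plug->B->R->A->L->F->refl->D->L'->D->R'->F->plug->F
Final: ciphertext=FGBBAGEDF, RIGHT=5, LEFT=6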